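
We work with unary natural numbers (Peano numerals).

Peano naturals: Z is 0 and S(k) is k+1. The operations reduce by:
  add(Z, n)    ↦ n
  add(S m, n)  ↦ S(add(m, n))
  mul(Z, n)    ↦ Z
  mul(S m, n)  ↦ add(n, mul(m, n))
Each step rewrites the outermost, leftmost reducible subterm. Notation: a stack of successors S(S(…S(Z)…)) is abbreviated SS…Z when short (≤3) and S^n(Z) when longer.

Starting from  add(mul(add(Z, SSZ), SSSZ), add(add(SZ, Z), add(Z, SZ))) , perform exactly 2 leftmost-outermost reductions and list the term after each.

  start: add(mul(add(Z, SSZ), SSSZ), add(add(SZ, Z), add(Z, SZ)))
  →1  add(mul(SSZ, SSSZ), add(add(SZ, Z), add(Z, SZ)))
  →2  add(add(SSSZ, mul(SZ, SSSZ)), add(add(SZ, Z), add(Z, SZ)))

Answer: after 2 steps: add(add(SSSZ, mul(SZ, SSSZ)), add(add(SZ, Z), add(Z, SZ)))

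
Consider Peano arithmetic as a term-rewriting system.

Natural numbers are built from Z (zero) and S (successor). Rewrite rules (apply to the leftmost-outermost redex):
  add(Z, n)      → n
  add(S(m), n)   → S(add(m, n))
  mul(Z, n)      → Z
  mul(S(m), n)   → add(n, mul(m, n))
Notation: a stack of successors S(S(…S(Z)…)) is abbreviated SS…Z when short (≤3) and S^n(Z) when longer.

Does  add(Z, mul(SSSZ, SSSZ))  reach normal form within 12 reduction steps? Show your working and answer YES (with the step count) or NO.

  start: add(Z, mul(SSSZ, SSSZ))
  [1] mul(SSSZ, SSSZ)
  [2] add(SSSZ, mul(SSZ, SSSZ))
  [3] S(add(SSZ, mul(SSZ, SSSZ)))
  [4] S(S(add(SZ, mul(SSZ, SSSZ))))
  [5] S(S(S(add(Z, mul(SSZ, SSSZ)))))
  [6] S(S(S(mul(SSZ, SSSZ))))
  [7] S(S(S(add(SSSZ, mul(SZ, SSSZ)))))
  [8] S(S(S(S(add(SSZ, mul(SZ, SSSZ))))))
  [9] S(S(S(S(S(add(SZ, mul(SZ, SSSZ)))))))
  [10] S(S(S(S(S(S(add(Z, mul(SZ, SSSZ))))))))
  [11] S(S(S(S(S(S(mul(SZ, SSSZ)))))))
  [12] S(S(S(S(S(S(add(SSSZ, mul(Z, SSSZ))))))))

Answer: NO — after 12 steps the term is S(S(S(S(S(S(add(SSSZ, mul(Z, SSSZ)))))))), not yet normal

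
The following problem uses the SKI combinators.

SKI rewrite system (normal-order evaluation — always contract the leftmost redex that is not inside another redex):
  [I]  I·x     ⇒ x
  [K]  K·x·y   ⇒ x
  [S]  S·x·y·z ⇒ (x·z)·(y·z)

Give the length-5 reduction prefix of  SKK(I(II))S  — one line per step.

Answer: after 5 steps: S

Working:
  start: SKK(I(II))S
  →1  K(I(II))(K(I(II)))S
  →2  I(II)S
  →3  IIS
  →4  IS
  →5  S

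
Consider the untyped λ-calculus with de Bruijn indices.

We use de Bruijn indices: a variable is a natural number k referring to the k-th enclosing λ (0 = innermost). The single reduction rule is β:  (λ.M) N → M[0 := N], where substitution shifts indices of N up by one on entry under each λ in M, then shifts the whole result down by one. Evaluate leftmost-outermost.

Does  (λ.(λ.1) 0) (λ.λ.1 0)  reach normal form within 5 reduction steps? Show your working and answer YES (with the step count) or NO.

  start: (λ.(λ.1) 0) (λ.λ.1 0)
  step 1: (λ.λ.λ.1 0) (λ.λ.1 0)
  step 2: λ.λ.1 0

Answer: YES — reaches normal form λ.λ.1 0 in 2 ≤ 5 steps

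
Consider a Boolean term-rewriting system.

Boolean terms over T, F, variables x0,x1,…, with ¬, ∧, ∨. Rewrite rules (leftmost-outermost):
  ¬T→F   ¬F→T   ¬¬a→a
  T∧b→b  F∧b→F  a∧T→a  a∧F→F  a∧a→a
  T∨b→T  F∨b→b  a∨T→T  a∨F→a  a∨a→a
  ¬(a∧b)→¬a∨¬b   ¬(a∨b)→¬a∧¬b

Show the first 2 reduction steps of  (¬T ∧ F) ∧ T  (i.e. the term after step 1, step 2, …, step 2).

Answer: after 2 steps: F

Derivation:
  start: (¬T ∧ F) ∧ T
  step 1: ¬T ∧ F
  step 2: F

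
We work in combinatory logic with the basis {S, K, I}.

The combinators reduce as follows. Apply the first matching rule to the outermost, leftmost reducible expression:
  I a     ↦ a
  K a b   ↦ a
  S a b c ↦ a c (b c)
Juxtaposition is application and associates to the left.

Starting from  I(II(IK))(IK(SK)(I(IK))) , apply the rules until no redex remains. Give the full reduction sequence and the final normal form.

Answer: normal form = K(SK)  (in 6 steps)

Working:
  start: I(II(IK))(IK(SK)(I(IK)))
  step 1: II(IK)(IK(SK)(I(IK)))
  step 2: I(IK)(IK(SK)(I(IK)))
  step 3: IK(IK(SK)(I(IK)))
  step 4: K(IK(SK)(I(IK)))
  step 5: K(K(SK)(I(IK)))
  step 6: K(SK)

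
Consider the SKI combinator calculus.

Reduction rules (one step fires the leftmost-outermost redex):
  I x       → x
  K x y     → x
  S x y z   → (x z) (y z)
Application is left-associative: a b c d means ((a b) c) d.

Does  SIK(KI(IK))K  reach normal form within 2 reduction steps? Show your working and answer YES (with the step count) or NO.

Answer: NO — after 2 steps the term is KI(IK)(K(KI(IK)))K, not yet normal

Working:
  start: SIK(KI(IK))K
  step 1: I(KI(IK))(K(KI(IK)))K
  step 2: KI(IK)(K(KI(IK)))K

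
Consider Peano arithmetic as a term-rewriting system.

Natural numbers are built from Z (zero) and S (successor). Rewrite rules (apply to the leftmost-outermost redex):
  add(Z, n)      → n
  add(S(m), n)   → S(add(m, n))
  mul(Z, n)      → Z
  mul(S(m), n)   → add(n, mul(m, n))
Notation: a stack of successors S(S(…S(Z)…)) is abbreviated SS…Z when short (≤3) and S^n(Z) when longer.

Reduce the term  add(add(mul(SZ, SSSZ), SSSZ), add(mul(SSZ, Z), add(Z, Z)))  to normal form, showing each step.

  start: add(add(mul(SZ, SSSZ), SSSZ), add(mul(SSZ, Z), add(Z, Z)))
  [1] add(add(add(SSSZ, mul(Z, SSSZ)), SSSZ), add(mul(SSZ, Z), add(Z, Z)))
  [2] add(add(S(add(SSZ, mul(Z, SSSZ))), SSSZ), add(mul(SSZ, Z), add(Z, Z)))
  [3] add(S(add(add(SSZ, mul(Z, SSSZ)), SSSZ)), add(mul(SSZ, Z), add(Z, Z)))
  [4] S(add(add(add(SSZ, mul(Z, SSSZ)), SSSZ), add(mul(SSZ, Z), add(Z, Z))))
  [5] S(add(add(S(add(SZ, mul(Z, SSSZ))), SSSZ), add(mul(SSZ, Z), add(Z, Z))))
  [6] S(add(S(add(add(SZ, mul(Z, SSSZ)), SSSZ)), add(mul(SSZ, Z), add(Z, Z))))
  [7] S(S(add(add(add(SZ, mul(Z, SSSZ)), SSSZ), add(mul(SSZ, Z), add(Z, Z)))))
  [8] S(S(add(add(S(add(Z, mul(Z, SSSZ))), SSSZ), add(mul(SSZ, Z), add(Z, Z)))))
  [9] S(S(add(S(add(add(Z, mul(Z, SSSZ)), SSSZ)), add(mul(SSZ, Z), add(Z, Z)))))
  [10] S(S(S(add(add(add(Z, mul(Z, SSSZ)), SSSZ), add(mul(SSZ, Z), add(Z, Z))))))
  [11] S(S(S(add(add(mul(Z, SSSZ), SSSZ), add(mul(SSZ, Z), add(Z, Z))))))
  [12] S(S(S(add(add(Z, SSSZ), add(mul(SSZ, Z), add(Z, Z))))))
  [13] S(S(S(add(SSSZ, add(mul(SSZ, Z), add(Z, Z))))))
  [14] S(S(S(S(add(SSZ, add(mul(SSZ, Z), add(Z, Z)))))))
  [15] S(S(S(S(S(add(SZ, add(mul(SSZ, Z), add(Z, Z))))))))
  [16] S(S(S(S(S(S(add(Z, add(mul(SSZ, Z), add(Z, Z)))))))))
  [17] S(S(S(S(S(S(add(mul(SSZ, Z), add(Z, Z))))))))
  [18] S(S(S(S(S(S(add(add(Z, mul(SZ, Z)), add(Z, Z))))))))
  [19] S(S(S(S(S(S(add(mul(SZ, Z), add(Z, Z))))))))
  [20] S(S(S(S(S(S(add(add(Z, mul(Z, Z)), add(Z, Z))))))))
  [21] S(S(S(S(S(S(add(mul(Z, Z), add(Z, Z))))))))
  [22] S(S(S(S(S(S(add(Z, add(Z, Z))))))))
  [23] S(S(S(S(S(S(add(Z, Z)))))))
  [24] S^6(Z)

Answer: normal form = S^6(Z)  (in 24 steps)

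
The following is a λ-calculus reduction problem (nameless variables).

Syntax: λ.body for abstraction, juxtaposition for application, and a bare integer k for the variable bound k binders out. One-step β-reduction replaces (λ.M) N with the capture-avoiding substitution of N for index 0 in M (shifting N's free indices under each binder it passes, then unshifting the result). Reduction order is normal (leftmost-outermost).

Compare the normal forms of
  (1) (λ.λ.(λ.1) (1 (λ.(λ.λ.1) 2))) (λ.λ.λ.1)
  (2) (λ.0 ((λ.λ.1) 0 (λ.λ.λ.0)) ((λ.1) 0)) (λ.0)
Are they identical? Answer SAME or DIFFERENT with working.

Term A:
  start: (λ.λ.(λ.1) (1 (λ.(λ.λ.1) 2))) (λ.λ.λ.1)
  step 1: λ.(λ.1) ((λ.λ.λ.1) (λ.(λ.λ.1) (λ.λ.λ.1)))
  step 2: λ.0

Term B:
  start: (λ.0 ((λ.λ.1) 0 (λ.λ.λ.0)) ((λ.1) 0)) (λ.0)
  step 1: (λ.0) ((λ.λ.1) (λ.0) (λ.λ.λ.0)) ((λ.λ.0) (λ.0))
  step 2: (λ.λ.1) (λ.0) (λ.λ.λ.0) ((λ.λ.0) (λ.0))
  step 3: (λ.λ.0) (λ.λ.λ.0) ((λ.λ.0) (λ.0))
  step 4: (λ.0) ((λ.λ.0) (λ.0))
  step 5: (λ.λ.0) (λ.0)
  step 6: λ.0

Answer: SAME — A ⇓ λ.0, B ⇓ λ.0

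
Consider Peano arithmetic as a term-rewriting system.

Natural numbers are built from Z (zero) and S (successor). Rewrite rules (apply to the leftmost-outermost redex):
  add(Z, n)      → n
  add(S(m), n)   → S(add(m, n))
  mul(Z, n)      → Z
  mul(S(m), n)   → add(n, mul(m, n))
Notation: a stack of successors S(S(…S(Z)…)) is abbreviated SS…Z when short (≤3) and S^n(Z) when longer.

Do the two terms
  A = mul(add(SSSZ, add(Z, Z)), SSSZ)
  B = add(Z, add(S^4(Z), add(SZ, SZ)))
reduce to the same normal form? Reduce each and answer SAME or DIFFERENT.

Term A:
  start: mul(add(SSSZ, add(Z, Z)), SSSZ)
  →1  mul(S(add(SSZ, add(Z, Z))), SSSZ)
  →2  add(SSSZ, mul(add(SSZ, add(Z, Z)), SSSZ))
  →3  S(add(SSZ, mul(add(SSZ, add(Z, Z)), SSSZ)))
  →4  S(S(add(SZ, mul(add(SSZ, add(Z, Z)), SSSZ))))
  →5  S(S(S(add(Z, mul(add(SSZ, add(Z, Z)), SSSZ)))))
  →6  S(S(S(mul(add(SSZ, add(Z, Z)), SSSZ))))
  →7  S(S(S(mul(S(add(SZ, add(Z, Z))), SSSZ))))
  →8  S(S(S(add(SSSZ, mul(add(SZ, add(Z, Z)), SSSZ)))))
  →9  S(S(S(S(add(SSZ, mul(add(SZ, add(Z, Z)), SSSZ))))))
  →10  S(S(S(S(S(add(SZ, mul(add(SZ, add(Z, Z)), SSSZ)))))))
  →11  S(S(S(S(S(S(add(Z, mul(add(SZ, add(Z, Z)), SSSZ))))))))
  →12  S(S(S(S(S(S(mul(add(SZ, add(Z, Z)), SSSZ)))))))
  →13  S(S(S(S(S(S(mul(S(add(Z, add(Z, Z))), SSSZ)))))))
  →14  S(S(S(S(S(S(add(SSSZ, mul(add(Z, add(Z, Z)), SSSZ))))))))
  →15  S(S(S(S(S(S(S(add(SSZ, mul(add(Z, add(Z, Z)), SSSZ)))))))))
  →16  S(S(S(S(S(S(S(S(add(SZ, mul(add(Z, add(Z, Z)), SSSZ))))))))))
  →17  S(S(S(S(S(S(S(S(S(add(Z, mul(add(Z, add(Z, Z)), SSSZ)))))))))))
  →18  S(S(S(S(S(S(S(S(S(mul(add(Z, add(Z, Z)), SSSZ))))))))))
  →19  S(S(S(S(S(S(S(S(S(mul(add(Z, Z), SSSZ))))))))))
  →20  S(S(S(S(S(S(S(S(S(mul(Z, SSSZ))))))))))
  →21  S^9(Z)

Term B:
  start: add(Z, add(S^4(Z), add(SZ, SZ)))
  →1  add(S^4(Z), add(SZ, SZ))
  →2  S(add(SSSZ, add(SZ, SZ)))
  →3  S(S(add(SSZ, add(SZ, SZ))))
  →4  S(S(S(add(SZ, add(SZ, SZ)))))
  →5  S(S(S(S(add(Z, add(SZ, SZ))))))
  →6  S(S(S(S(add(SZ, SZ)))))
  →7  S(S(S(S(S(add(Z, SZ))))))
  →8  S^6(Z)

Answer: DIFFERENT — A ⇓ S^9(Z), B ⇓ S^6(Z)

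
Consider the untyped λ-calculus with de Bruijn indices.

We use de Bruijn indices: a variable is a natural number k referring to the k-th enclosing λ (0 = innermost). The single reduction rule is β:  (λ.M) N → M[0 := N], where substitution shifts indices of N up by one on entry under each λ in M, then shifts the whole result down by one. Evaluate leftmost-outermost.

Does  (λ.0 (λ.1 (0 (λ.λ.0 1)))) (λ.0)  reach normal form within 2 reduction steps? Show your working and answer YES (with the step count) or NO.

  start: (λ.0 (λ.1 (0 (λ.λ.0 1)))) (λ.0)
  step 1: (λ.0) (λ.(λ.0) (0 (λ.λ.0 1)))
  step 2: λ.(λ.0) (0 (λ.λ.0 1))

Answer: NO — after 2 steps the term is λ.(λ.0) (0 (λ.λ.0 1)), not yet normal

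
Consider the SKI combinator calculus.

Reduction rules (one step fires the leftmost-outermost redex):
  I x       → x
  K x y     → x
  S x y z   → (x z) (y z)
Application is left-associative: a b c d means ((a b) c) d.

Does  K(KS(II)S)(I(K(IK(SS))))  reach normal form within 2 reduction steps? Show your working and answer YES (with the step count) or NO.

Answer: YES — reaches normal form SS in 2 ≤ 2 steps

Working:
  start: K(KS(II)S)(I(K(IK(SS))))
  →1  KS(II)S
  →2  SS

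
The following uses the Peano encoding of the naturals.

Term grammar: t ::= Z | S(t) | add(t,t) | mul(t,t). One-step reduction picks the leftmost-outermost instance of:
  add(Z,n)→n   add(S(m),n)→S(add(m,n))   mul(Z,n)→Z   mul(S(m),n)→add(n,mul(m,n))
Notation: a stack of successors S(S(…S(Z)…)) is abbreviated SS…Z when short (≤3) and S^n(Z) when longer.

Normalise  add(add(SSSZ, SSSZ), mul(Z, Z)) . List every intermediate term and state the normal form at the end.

Answer: normal form = S^6(Z)  (in 12 steps)

Derivation:
  start: add(add(SSSZ, SSSZ), mul(Z, Z))
  →1  add(S(add(SSZ, SSSZ)), mul(Z, Z))
  →2  S(add(add(SSZ, SSSZ), mul(Z, Z)))
  →3  S(add(S(add(SZ, SSSZ)), mul(Z, Z)))
  →4  S(S(add(add(SZ, SSSZ), mul(Z, Z))))
  →5  S(S(add(S(add(Z, SSSZ)), mul(Z, Z))))
  →6  S(S(S(add(add(Z, SSSZ), mul(Z, Z)))))
  →7  S(S(S(add(SSSZ, mul(Z, Z)))))
  →8  S(S(S(S(add(SSZ, mul(Z, Z))))))
  →9  S(S(S(S(S(add(SZ, mul(Z, Z)))))))
  →10  S(S(S(S(S(S(add(Z, mul(Z, Z))))))))
  →11  S(S(S(S(S(S(mul(Z, Z)))))))
  →12  S^6(Z)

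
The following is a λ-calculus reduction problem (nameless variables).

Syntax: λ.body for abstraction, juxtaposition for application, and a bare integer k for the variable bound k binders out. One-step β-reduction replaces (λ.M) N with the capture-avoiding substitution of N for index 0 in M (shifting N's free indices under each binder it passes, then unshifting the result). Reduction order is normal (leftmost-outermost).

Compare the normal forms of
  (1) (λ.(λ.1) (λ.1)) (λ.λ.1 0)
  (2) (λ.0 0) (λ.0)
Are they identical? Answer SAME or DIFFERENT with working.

Answer: DIFFERENT — A ⇓ λ.λ.1 0, B ⇓ λ.0

Reduction:
Term A:
  start: (λ.(λ.1) (λ.1)) (λ.λ.1 0)
  [1] (λ.λ.λ.1 0) (λ.λ.λ.1 0)
  [2] λ.λ.1 0

Term B:
  start: (λ.0 0) (λ.0)
  [1] (λ.0) (λ.0)
  [2] λ.0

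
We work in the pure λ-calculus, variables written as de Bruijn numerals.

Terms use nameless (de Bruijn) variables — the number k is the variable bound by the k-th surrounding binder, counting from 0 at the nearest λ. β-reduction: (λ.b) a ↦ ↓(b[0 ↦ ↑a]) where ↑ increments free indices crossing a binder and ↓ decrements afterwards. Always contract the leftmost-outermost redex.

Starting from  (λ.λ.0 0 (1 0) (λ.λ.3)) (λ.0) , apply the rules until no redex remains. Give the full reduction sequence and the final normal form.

  start: (λ.λ.0 0 (1 0) (λ.λ.3)) (λ.0)
  [1] λ.0 0 ((λ.0) 0) (λ.λ.λ.0)
  [2] λ.0 0 0 (λ.λ.λ.0)

Answer: normal form = λ.0 0 0 (λ.λ.λ.0)  (in 2 steps)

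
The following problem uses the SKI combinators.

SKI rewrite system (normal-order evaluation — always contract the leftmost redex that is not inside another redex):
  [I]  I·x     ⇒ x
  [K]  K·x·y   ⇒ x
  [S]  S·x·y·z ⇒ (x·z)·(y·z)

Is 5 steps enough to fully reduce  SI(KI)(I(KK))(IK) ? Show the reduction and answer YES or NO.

  start: SI(KI)(I(KK))(IK)
  →1  I(I(KK))(KI(I(KK)))(IK)
  →2  I(KK)(KI(I(KK)))(IK)
  →3  KK(KI(I(KK)))(IK)
  →4  K(IK)
  →5  KK

Answer: YES — reaches normal form KK in 5 ≤ 5 steps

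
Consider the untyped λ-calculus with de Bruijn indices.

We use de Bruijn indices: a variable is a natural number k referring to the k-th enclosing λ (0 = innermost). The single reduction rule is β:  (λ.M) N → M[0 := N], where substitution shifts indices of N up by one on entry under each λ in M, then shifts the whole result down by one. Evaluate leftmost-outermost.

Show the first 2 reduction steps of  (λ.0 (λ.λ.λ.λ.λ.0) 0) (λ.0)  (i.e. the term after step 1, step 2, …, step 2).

Answer: after 2 steps: (λ.λ.λ.λ.λ.0) (λ.0)

Working:
  start: (λ.0 (λ.λ.λ.λ.λ.0) 0) (λ.0)
  [1] (λ.0) (λ.λ.λ.λ.λ.0) (λ.0)
  [2] (λ.λ.λ.λ.λ.0) (λ.0)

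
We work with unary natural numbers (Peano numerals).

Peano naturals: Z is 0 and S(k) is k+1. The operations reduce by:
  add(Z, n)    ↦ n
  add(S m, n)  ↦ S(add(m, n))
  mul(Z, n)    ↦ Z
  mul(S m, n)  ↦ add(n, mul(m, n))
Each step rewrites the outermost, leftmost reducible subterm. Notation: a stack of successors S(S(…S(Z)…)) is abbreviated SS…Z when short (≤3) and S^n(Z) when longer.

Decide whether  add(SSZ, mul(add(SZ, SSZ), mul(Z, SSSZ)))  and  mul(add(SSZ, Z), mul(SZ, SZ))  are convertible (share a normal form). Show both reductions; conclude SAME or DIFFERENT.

Answer: SAME — A ⇓ SSZ, B ⇓ SSZ

Working:
Term A:
  start: add(SSZ, mul(add(SZ, SSZ), mul(Z, SSSZ)))
  →1  S(add(SZ, mul(add(SZ, SSZ), mul(Z, SSSZ))))
  →2  S(S(add(Z, mul(add(SZ, SSZ), mul(Z, SSSZ)))))
  →3  S(S(mul(add(SZ, SSZ), mul(Z, SSSZ))))
  →4  S(S(mul(S(add(Z, SSZ)), mul(Z, SSSZ))))
  →5  S(S(add(mul(Z, SSSZ), mul(add(Z, SSZ), mul(Z, SSSZ)))))
  →6  S(S(add(Z, mul(add(Z, SSZ), mul(Z, SSSZ)))))
  →7  S(S(mul(add(Z, SSZ), mul(Z, SSSZ))))
  →8  S(S(mul(SSZ, mul(Z, SSSZ))))
  →9  S(S(add(mul(Z, SSSZ), mul(SZ, mul(Z, SSSZ)))))
  →10  S(S(add(Z, mul(SZ, mul(Z, SSSZ)))))
  →11  S(S(mul(SZ, mul(Z, SSSZ))))
  →12  S(S(add(mul(Z, SSSZ), mul(Z, mul(Z, SSSZ)))))
  →13  S(S(add(Z, mul(Z, mul(Z, SSSZ)))))
  →14  S(S(mul(Z, mul(Z, SSSZ))))
  →15  SSZ

Term B:
  start: mul(add(SSZ, Z), mul(SZ, SZ))
  →1  mul(S(add(SZ, Z)), mul(SZ, SZ))
  →2  add(mul(SZ, SZ), mul(add(SZ, Z), mul(SZ, SZ)))
  →3  add(add(SZ, mul(Z, SZ)), mul(add(SZ, Z), mul(SZ, SZ)))
  →4  add(S(add(Z, mul(Z, SZ))), mul(add(SZ, Z), mul(SZ, SZ)))
  →5  S(add(add(Z, mul(Z, SZ)), mul(add(SZ, Z), mul(SZ, SZ))))
  →6  S(add(mul(Z, SZ), mul(add(SZ, Z), mul(SZ, SZ))))
  →7  S(add(Z, mul(add(SZ, Z), mul(SZ, SZ))))
  →8  S(mul(add(SZ, Z), mul(SZ, SZ)))
  →9  S(mul(S(add(Z, Z)), mul(SZ, SZ)))
  →10  S(add(mul(SZ, SZ), mul(add(Z, Z), mul(SZ, SZ))))
  →11  S(add(add(SZ, mul(Z, SZ)), mul(add(Z, Z), mul(SZ, SZ))))
  →12  S(add(S(add(Z, mul(Z, SZ))), mul(add(Z, Z), mul(SZ, SZ))))
  →13  S(S(add(add(Z, mul(Z, SZ)), mul(add(Z, Z), mul(SZ, SZ)))))
  →14  S(S(add(mul(Z, SZ), mul(add(Z, Z), mul(SZ, SZ)))))
  →15  S(S(add(Z, mul(add(Z, Z), mul(SZ, SZ)))))
  →16  S(S(mul(add(Z, Z), mul(SZ, SZ))))
  →17  S(S(mul(Z, mul(SZ, SZ))))
  →18  SSZ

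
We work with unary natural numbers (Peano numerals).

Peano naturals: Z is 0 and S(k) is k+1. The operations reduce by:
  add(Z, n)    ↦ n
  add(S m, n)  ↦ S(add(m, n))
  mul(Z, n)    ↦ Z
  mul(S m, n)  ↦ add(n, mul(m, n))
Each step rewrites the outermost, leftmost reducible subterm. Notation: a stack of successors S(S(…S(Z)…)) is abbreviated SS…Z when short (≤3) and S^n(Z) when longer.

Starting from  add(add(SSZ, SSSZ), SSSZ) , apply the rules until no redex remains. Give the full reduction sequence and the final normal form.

Answer: normal form = S^8(Z)  (in 9 steps)

Reduction:
  start: add(add(SSZ, SSSZ), SSSZ)
  →1  add(S(add(SZ, SSSZ)), SSSZ)
  →2  S(add(add(SZ, SSSZ), SSSZ))
  →3  S(add(S(add(Z, SSSZ)), SSSZ))
  →4  S(S(add(add(Z, SSSZ), SSSZ)))
  →5  S(S(add(SSSZ, SSSZ)))
  →6  S(S(S(add(SSZ, SSSZ))))
  →7  S(S(S(S(add(SZ, SSSZ)))))
  →8  S(S(S(S(S(add(Z, SSSZ))))))
  →9  S^8(Z)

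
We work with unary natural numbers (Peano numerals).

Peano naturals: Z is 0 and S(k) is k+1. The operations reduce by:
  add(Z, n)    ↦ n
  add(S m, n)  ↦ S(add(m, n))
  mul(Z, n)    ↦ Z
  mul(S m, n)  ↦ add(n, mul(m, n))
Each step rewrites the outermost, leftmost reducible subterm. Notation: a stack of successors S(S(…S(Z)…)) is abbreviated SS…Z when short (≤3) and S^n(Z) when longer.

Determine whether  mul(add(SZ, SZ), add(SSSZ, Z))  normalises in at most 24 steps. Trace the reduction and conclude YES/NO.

Answer: YES — reaches normal form S^6(Z) in 21 ≤ 24 steps

Working:
  start: mul(add(SZ, SZ), add(SSSZ, Z))
  →1  mul(S(add(Z, SZ)), add(SSSZ, Z))
  →2  add(add(SSSZ, Z), mul(add(Z, SZ), add(SSSZ, Z)))
  →3  add(S(add(SSZ, Z)), mul(add(Z, SZ), add(SSSZ, Z)))
  →4  S(add(add(SSZ, Z), mul(add(Z, SZ), add(SSSZ, Z))))
  →5  S(add(S(add(SZ, Z)), mul(add(Z, SZ), add(SSSZ, Z))))
  →6  S(S(add(add(SZ, Z), mul(add(Z, SZ), add(SSSZ, Z)))))
  →7  S(S(add(S(add(Z, Z)), mul(add(Z, SZ), add(SSSZ, Z)))))
  →8  S(S(S(add(add(Z, Z), mul(add(Z, SZ), add(SSSZ, Z))))))
  →9  S(S(S(add(Z, mul(add(Z, SZ), add(SSSZ, Z))))))
  →10  S(S(S(mul(add(Z, SZ), add(SSSZ, Z)))))
  →11  S(S(S(mul(SZ, add(SSSZ, Z)))))
  →12  S(S(S(add(add(SSSZ, Z), mul(Z, add(SSSZ, Z))))))
  →13  S(S(S(add(S(add(SSZ, Z)), mul(Z, add(SSSZ, Z))))))
  →14  S(S(S(S(add(add(SSZ, Z), mul(Z, add(SSSZ, Z)))))))
  →15  S(S(S(S(add(S(add(SZ, Z)), mul(Z, add(SSSZ, Z)))))))
  →16  S(S(S(S(S(add(add(SZ, Z), mul(Z, add(SSSZ, Z))))))))
  →17  S(S(S(S(S(add(S(add(Z, Z)), mul(Z, add(SSSZ, Z))))))))
  →18  S(S(S(S(S(S(add(add(Z, Z), mul(Z, add(SSSZ, Z)))))))))
  →19  S(S(S(S(S(S(add(Z, mul(Z, add(SSSZ, Z)))))))))
  →20  S(S(S(S(S(S(mul(Z, add(SSSZ, Z))))))))
  →21  S^6(Z)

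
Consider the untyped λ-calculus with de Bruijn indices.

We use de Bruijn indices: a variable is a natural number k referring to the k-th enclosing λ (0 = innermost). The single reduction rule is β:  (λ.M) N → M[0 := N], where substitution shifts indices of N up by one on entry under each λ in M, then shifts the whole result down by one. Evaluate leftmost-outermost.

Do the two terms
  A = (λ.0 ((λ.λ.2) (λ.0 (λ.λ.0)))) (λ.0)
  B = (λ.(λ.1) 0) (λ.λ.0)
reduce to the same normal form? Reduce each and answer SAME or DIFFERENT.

Answer: SAME — A ⇓ λ.λ.0, B ⇓ λ.λ.0

Reduction:
Term A:
  start: (λ.0 ((λ.λ.2) (λ.0 (λ.λ.0)))) (λ.0)
  step 1: (λ.0) ((λ.λ.λ.0) (λ.0 (λ.λ.0)))
  step 2: (λ.λ.λ.0) (λ.0 (λ.λ.0))
  step 3: λ.λ.0

Term B:
  start: (λ.(λ.1) 0) (λ.λ.0)
  step 1: (λ.λ.λ.0) (λ.λ.0)
  step 2: λ.λ.0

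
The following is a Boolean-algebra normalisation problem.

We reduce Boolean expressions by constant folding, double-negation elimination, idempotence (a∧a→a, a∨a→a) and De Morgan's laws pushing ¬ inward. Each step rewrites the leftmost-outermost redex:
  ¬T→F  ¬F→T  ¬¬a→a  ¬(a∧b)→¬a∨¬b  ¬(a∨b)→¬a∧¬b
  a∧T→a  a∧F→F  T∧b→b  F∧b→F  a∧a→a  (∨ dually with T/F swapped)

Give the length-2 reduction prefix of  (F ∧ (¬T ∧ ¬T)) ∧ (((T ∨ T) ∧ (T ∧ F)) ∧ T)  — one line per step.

  start: (F ∧ (¬T ∧ ¬T)) ∧ (((T ∨ T) ∧ (T ∧ F)) ∧ T)
  [1] F ∧ (((T ∨ T) ∧ (T ∧ F)) ∧ T)
  [2] F

Answer: after 2 steps: F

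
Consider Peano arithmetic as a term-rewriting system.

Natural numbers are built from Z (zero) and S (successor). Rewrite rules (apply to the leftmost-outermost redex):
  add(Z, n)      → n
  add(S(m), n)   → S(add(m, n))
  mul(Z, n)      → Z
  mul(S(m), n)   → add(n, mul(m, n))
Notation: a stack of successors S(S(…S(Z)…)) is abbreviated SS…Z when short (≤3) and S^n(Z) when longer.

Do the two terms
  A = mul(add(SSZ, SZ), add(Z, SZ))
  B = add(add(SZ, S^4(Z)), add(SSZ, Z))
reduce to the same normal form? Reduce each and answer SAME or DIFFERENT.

Answer: DIFFERENT — A ⇓ SSSZ, B ⇓ S^7(Z)

Working:
Term A:
  start: mul(add(SSZ, SZ), add(Z, SZ))
  →1  mul(S(add(SZ, SZ)), add(Z, SZ))
  →2  add(add(Z, SZ), mul(add(SZ, SZ), add(Z, SZ)))
  →3  add(SZ, mul(add(SZ, SZ), add(Z, SZ)))
  →4  S(add(Z, mul(add(SZ, SZ), add(Z, SZ))))
  →5  S(mul(add(SZ, SZ), add(Z, SZ)))
  →6  S(mul(S(add(Z, SZ)), add(Z, SZ)))
  →7  S(add(add(Z, SZ), mul(add(Z, SZ), add(Z, SZ))))
  →8  S(add(SZ, mul(add(Z, SZ), add(Z, SZ))))
  →9  S(S(add(Z, mul(add(Z, SZ), add(Z, SZ)))))
  →10  S(S(mul(add(Z, SZ), add(Z, SZ))))
  →11  S(S(mul(SZ, add(Z, SZ))))
  →12  S(S(add(add(Z, SZ), mul(Z, add(Z, SZ)))))
  →13  S(S(add(SZ, mul(Z, add(Z, SZ)))))
  →14  S(S(S(add(Z, mul(Z, add(Z, SZ))))))
  →15  S(S(S(mul(Z, add(Z, SZ)))))
  →16  SSSZ

Term B:
  start: add(add(SZ, S^4(Z)), add(SSZ, Z))
  →1  add(S(add(Z, S^4(Z))), add(SSZ, Z))
  →2  S(add(add(Z, S^4(Z)), add(SSZ, Z)))
  →3  S(add(S^4(Z), add(SSZ, Z)))
  →4  S(S(add(SSSZ, add(SSZ, Z))))
  →5  S(S(S(add(SSZ, add(SSZ, Z)))))
  →6  S(S(S(S(add(SZ, add(SSZ, Z))))))
  →7  S(S(S(S(S(add(Z, add(SSZ, Z)))))))
  →8  S(S(S(S(S(add(SSZ, Z))))))
  →9  S(S(S(S(S(S(add(SZ, Z)))))))
  →10  S(S(S(S(S(S(S(add(Z, Z))))))))
  →11  S^7(Z)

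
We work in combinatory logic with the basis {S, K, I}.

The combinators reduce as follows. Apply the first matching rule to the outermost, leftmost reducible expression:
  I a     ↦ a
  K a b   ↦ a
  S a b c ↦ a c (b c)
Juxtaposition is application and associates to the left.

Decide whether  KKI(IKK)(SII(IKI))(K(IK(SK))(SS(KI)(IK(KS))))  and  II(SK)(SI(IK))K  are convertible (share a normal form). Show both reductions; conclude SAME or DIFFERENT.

Answer: SAME — A ⇓ K, B ⇓ K

Derivation:
Term A:
  start: KKI(IKK)(SII(IKI))(K(IK(SK))(SS(KI)(IK(KS))))
  [1] K(IKK)(SII(IKI))(K(IK(SK))(SS(KI)(IK(KS))))
  [2] IKK(K(IK(SK))(SS(KI)(IK(KS))))
  [3] KK(K(IK(SK))(SS(KI)(IK(KS))))
  [4] K

Term B:
  start: II(SK)(SI(IK))K
  [1] I(SK)(SI(IK))K
  [2] SK(SI(IK))K
  [3] KK(SI(IK)K)
  [4] K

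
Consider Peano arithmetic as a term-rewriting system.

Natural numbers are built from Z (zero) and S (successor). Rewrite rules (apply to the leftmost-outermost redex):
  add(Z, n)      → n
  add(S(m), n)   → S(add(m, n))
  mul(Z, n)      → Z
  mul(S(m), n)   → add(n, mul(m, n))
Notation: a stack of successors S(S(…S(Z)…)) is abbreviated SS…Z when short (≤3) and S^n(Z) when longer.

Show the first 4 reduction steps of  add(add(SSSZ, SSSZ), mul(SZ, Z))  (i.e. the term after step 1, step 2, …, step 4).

Answer: after 4 steps: S(S(add(add(SZ, SSSZ), mul(SZ, Z))))

Reduction:
  start: add(add(SSSZ, SSSZ), mul(SZ, Z))
  step 1: add(S(add(SSZ, SSSZ)), mul(SZ, Z))
  step 2: S(add(add(SSZ, SSSZ), mul(SZ, Z)))
  step 3: S(add(S(add(SZ, SSSZ)), mul(SZ, Z)))
  step 4: S(S(add(add(SZ, SSSZ), mul(SZ, Z))))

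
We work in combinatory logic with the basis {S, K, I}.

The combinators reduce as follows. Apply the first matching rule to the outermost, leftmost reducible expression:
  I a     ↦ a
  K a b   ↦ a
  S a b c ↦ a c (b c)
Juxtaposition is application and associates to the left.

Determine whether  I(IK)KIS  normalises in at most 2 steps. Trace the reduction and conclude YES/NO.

Answer: NO — after 2 steps the term is KKIS, not yet normal

Reduction:
  start: I(IK)KIS
  [1] IKKIS
  [2] KKIS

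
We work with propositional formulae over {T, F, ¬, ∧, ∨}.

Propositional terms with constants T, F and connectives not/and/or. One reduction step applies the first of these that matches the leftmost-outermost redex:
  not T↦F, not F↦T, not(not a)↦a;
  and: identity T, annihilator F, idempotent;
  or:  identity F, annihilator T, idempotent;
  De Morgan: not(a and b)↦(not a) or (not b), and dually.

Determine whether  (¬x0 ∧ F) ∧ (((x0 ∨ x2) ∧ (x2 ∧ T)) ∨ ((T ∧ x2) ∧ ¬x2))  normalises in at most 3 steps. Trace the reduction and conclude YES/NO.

Answer: YES — reaches normal form F in 2 ≤ 3 steps

Working:
  start: (¬x0 ∧ F) ∧ (((x0 ∨ x2) ∧ (x2 ∧ T)) ∨ ((T ∧ x2) ∧ ¬x2))
  step 1: F ∧ (((x0 ∨ x2) ∧ (x2 ∧ T)) ∨ ((T ∧ x2) ∧ ¬x2))
  step 2: F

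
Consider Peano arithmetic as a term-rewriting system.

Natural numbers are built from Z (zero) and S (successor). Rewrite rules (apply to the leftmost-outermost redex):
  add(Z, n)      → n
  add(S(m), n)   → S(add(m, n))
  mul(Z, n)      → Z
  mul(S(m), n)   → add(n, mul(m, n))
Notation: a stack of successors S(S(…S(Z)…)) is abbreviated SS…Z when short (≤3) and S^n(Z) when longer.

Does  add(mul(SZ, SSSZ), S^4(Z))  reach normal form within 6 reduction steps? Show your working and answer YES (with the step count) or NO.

Answer: NO — after 6 steps the term is S(S(add(S(add(Z, mul(Z, SSSZ))), S^4(Z)))), not yet normal

Working:
  start: add(mul(SZ, SSSZ), S^4(Z))
  →1  add(add(SSSZ, mul(Z, SSSZ)), S^4(Z))
  →2  add(S(add(SSZ, mul(Z, SSSZ))), S^4(Z))
  →3  S(add(add(SSZ, mul(Z, SSSZ)), S^4(Z)))
  →4  S(add(S(add(SZ, mul(Z, SSSZ))), S^4(Z)))
  →5  S(S(add(add(SZ, mul(Z, SSSZ)), S^4(Z))))
  →6  S(S(add(S(add(Z, mul(Z, SSSZ))), S^4(Z))))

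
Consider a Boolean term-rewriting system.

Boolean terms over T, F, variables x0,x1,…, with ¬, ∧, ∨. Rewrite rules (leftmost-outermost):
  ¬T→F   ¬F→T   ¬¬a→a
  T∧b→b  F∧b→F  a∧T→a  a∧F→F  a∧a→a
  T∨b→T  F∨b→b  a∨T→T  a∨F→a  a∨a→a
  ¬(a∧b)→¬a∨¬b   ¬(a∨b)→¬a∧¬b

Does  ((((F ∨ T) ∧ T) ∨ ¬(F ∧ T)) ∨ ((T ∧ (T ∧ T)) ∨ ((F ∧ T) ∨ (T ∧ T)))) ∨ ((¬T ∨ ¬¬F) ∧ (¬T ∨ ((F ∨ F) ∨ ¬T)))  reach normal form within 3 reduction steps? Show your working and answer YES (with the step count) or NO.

Answer: NO — after 3 steps the term is (T ∨ ((T ∧ (T ∧ T)) ∨ ((F ∧ T) ∨ (T ∧ T)))) ∨ ((¬T ∨ ¬¬F) ∧ (¬T ∨ ((F ∨ F) ∨ ¬T))), not yet normal

Reduction:
  start: ((((F ∨ T) ∧ T) ∨ ¬(F ∧ T)) ∨ ((T ∧ (T ∧ T)) ∨ ((F ∧ T) ∨ (T ∧ T)))) ∨ ((¬T ∨ ¬¬F) ∧ (¬T ∨ ((F ∨ F) ∨ ¬T)))
  [1] (((F ∨ T) ∨ ¬(F ∧ T)) ∨ ((T ∧ (T ∧ T)) ∨ ((F ∧ T) ∨ (T ∧ T)))) ∨ ((¬T ∨ ¬¬F) ∧ (¬T ∨ ((F ∨ F) ∨ ¬T)))
  [2] ((T ∨ ¬(F ∧ T)) ∨ ((T ∧ (T ∧ T)) ∨ ((F ∧ T) ∨ (T ∧ T)))) ∨ ((¬T ∨ ¬¬F) ∧ (¬T ∨ ((F ∨ F) ∨ ¬T)))
  [3] (T ∨ ((T ∧ (T ∧ T)) ∨ ((F ∧ T) ∨ (T ∧ T)))) ∨ ((¬T ∨ ¬¬F) ∧ (¬T ∨ ((F ∨ F) ∨ ¬T)))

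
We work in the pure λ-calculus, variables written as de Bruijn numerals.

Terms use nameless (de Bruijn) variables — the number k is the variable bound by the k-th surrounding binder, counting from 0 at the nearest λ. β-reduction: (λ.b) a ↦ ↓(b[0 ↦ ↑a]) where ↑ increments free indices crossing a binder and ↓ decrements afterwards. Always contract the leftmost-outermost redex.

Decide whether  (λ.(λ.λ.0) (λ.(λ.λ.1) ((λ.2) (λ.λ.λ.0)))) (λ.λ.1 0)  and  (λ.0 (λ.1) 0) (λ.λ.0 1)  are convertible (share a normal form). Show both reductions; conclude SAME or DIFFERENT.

Term A:
  start: (λ.(λ.λ.0) (λ.(λ.λ.1) ((λ.2) (λ.λ.λ.0)))) (λ.λ.1 0)
  step 1: (λ.λ.0) (λ.(λ.λ.1) ((λ.λ.λ.1 0) (λ.λ.λ.0)))
  step 2: λ.0

Term B:
  start: (λ.0 (λ.1) 0) (λ.λ.0 1)
  step 1: (λ.λ.0 1) (λ.λ.λ.0 1) (λ.λ.0 1)
  step 2: (λ.0 (λ.λ.λ.0 1)) (λ.λ.0 1)
  step 3: (λ.λ.0 1) (λ.λ.λ.0 1)
  step 4: λ.0 (λ.λ.λ.0 1)

Answer: DIFFERENT — A ⇓ λ.0, B ⇓ λ.0 (λ.λ.λ.0 1)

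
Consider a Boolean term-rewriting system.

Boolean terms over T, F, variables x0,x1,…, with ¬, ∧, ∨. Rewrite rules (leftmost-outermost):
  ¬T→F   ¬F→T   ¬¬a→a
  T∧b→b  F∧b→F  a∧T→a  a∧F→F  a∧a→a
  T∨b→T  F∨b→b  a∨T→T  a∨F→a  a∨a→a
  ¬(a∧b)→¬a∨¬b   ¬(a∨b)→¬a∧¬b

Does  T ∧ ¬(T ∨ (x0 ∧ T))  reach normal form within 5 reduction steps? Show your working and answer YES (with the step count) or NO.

Answer: YES — reaches normal form F in 4 ≤ 5 steps

Reduction:
  start: T ∧ ¬(T ∨ (x0 ∧ T))
  step 1: ¬(T ∨ (x0 ∧ T))
  step 2: ¬T ∧ ¬(x0 ∧ T)
  step 3: F ∧ ¬(x0 ∧ T)
  step 4: F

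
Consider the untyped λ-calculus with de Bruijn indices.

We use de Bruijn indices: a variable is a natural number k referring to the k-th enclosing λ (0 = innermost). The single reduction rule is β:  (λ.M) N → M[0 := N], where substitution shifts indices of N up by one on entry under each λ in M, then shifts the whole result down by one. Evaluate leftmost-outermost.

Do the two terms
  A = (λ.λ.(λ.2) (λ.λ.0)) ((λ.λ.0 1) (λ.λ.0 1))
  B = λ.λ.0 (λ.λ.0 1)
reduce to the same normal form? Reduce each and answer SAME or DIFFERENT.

Term A:
  start: (λ.λ.(λ.2) (λ.λ.0)) ((λ.λ.0 1) (λ.λ.0 1))
  [1] λ.(λ.(λ.λ.0 1) (λ.λ.0 1)) (λ.λ.0)
  [2] λ.(λ.λ.0 1) (λ.λ.0 1)
  [3] λ.λ.0 (λ.λ.0 1)

Term B:
  start: λ.λ.0 (λ.λ.0 1)

Answer: SAME — A ⇓ λ.λ.0 (λ.λ.0 1), B ⇓ λ.λ.0 (λ.λ.0 1)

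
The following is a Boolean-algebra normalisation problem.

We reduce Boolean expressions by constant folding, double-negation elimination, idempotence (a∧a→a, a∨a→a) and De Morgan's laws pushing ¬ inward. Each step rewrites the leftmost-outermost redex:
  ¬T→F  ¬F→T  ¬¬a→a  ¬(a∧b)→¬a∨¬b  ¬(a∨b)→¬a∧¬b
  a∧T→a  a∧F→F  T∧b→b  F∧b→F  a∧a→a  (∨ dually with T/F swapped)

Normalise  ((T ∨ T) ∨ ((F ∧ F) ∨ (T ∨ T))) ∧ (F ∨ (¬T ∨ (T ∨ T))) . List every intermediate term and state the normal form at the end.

Answer: normal form = T  (in 7 steps)

Reduction:
  start: ((T ∨ T) ∨ ((F ∧ F) ∨ (T ∨ T))) ∧ (F ∨ (¬T ∨ (T ∨ T)))
  step 1: (T ∨ ((F ∧ F) ∨ (T ∨ T))) ∧ (F ∨ (¬T ∨ (T ∨ T)))
  step 2: T ∧ (F ∨ (¬T ∨ (T ∨ T)))
  step 3: F ∨ (¬T ∨ (T ∨ T))
  step 4: ¬T ∨ (T ∨ T)
  step 5: F ∨ (T ∨ T)
  step 6: T ∨ T
  step 7: T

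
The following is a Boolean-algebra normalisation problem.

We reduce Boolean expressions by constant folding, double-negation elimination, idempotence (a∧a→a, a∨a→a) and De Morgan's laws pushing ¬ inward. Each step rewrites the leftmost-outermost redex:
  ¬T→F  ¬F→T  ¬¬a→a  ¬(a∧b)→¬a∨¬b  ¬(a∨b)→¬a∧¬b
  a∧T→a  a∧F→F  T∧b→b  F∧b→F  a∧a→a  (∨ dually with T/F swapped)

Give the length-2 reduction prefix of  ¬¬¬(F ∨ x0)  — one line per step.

  start: ¬¬¬(F ∨ x0)
  [1] ¬(F ∨ x0)
  [2] ¬F ∧ ¬x0

Answer: after 2 steps: ¬F ∧ ¬x0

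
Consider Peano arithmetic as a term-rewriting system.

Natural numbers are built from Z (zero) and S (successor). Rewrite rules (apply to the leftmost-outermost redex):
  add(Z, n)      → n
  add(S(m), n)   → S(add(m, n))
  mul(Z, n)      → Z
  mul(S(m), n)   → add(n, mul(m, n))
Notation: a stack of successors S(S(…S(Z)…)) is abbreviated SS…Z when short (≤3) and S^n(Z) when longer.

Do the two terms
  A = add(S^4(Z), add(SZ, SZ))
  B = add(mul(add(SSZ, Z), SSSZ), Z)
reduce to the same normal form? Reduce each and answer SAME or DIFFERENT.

Answer: SAME — A ⇓ S^6(Z), B ⇓ S^6(Z)

Reduction:
Term A:
  start: add(S^4(Z), add(SZ, SZ))
  →1  S(add(SSSZ, add(SZ, SZ)))
  →2  S(S(add(SSZ, add(SZ, SZ))))
  →3  S(S(S(add(SZ, add(SZ, SZ)))))
  →4  S(S(S(S(add(Z, add(SZ, SZ))))))
  →5  S(S(S(S(add(SZ, SZ)))))
  →6  S(S(S(S(S(add(Z, SZ))))))
  →7  S^6(Z)

Term B:
  start: add(mul(add(SSZ, Z), SSSZ), Z)
  →1  add(mul(S(add(SZ, Z)), SSSZ), Z)
  →2  add(add(SSSZ, mul(add(SZ, Z), SSSZ)), Z)
  →3  add(S(add(SSZ, mul(add(SZ, Z), SSSZ))), Z)
  →4  S(add(add(SSZ, mul(add(SZ, Z), SSSZ)), Z))
  →5  S(add(S(add(SZ, mul(add(SZ, Z), SSSZ))), Z))
  →6  S(S(add(add(SZ, mul(add(SZ, Z), SSSZ)), Z)))
  →7  S(S(add(S(add(Z, mul(add(SZ, Z), SSSZ))), Z)))
  →8  S(S(S(add(add(Z, mul(add(SZ, Z), SSSZ)), Z))))
  →9  S(S(S(add(mul(add(SZ, Z), SSSZ), Z))))
  →10  S(S(S(add(mul(S(add(Z, Z)), SSSZ), Z))))
  →11  S(S(S(add(add(SSSZ, mul(add(Z, Z), SSSZ)), Z))))
  →12  S(S(S(add(S(add(SSZ, mul(add(Z, Z), SSSZ))), Z))))
  →13  S(S(S(S(add(add(SSZ, mul(add(Z, Z), SSSZ)), Z)))))
  →14  S(S(S(S(add(S(add(SZ, mul(add(Z, Z), SSSZ))), Z)))))
  →15  S(S(S(S(S(add(add(SZ, mul(add(Z, Z), SSSZ)), Z))))))
  →16  S(S(S(S(S(add(S(add(Z, mul(add(Z, Z), SSSZ))), Z))))))
  →17  S(S(S(S(S(S(add(add(Z, mul(add(Z, Z), SSSZ)), Z)))))))
  →18  S(S(S(S(S(S(add(mul(add(Z, Z), SSSZ), Z)))))))
  →19  S(S(S(S(S(S(add(mul(Z, SSSZ), Z)))))))
  →20  S(S(S(S(S(S(add(Z, Z)))))))
  →21  S^6(Z)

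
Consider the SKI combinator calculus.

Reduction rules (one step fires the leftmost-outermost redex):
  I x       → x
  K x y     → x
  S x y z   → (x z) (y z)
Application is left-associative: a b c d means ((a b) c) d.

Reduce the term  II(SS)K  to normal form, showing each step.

Answer: normal form = SSK  (in 2 steps)

Working:
  start: II(SS)K
  →1  I(SS)K
  →2  SSK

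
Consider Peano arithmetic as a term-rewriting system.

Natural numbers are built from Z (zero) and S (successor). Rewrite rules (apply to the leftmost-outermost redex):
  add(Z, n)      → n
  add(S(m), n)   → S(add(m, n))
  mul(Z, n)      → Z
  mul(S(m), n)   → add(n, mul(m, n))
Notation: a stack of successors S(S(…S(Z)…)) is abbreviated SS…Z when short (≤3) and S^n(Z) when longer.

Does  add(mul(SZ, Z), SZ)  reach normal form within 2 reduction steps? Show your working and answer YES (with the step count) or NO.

Answer: NO — after 2 steps the term is add(mul(Z, Z), SZ), not yet normal

Working:
  start: add(mul(SZ, Z), SZ)
  step 1: add(add(Z, mul(Z, Z)), SZ)
  step 2: add(mul(Z, Z), SZ)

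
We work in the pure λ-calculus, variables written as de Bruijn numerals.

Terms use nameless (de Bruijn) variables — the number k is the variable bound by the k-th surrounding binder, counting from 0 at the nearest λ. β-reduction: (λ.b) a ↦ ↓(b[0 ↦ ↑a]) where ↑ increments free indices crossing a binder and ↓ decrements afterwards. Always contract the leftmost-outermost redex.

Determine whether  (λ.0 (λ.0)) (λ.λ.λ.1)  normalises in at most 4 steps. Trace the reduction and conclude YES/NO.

Answer: YES — reaches normal form λ.λ.1 in 2 ≤ 4 steps

Derivation:
  start: (λ.0 (λ.0)) (λ.λ.λ.1)
  →1  (λ.λ.λ.1) (λ.0)
  →2  λ.λ.1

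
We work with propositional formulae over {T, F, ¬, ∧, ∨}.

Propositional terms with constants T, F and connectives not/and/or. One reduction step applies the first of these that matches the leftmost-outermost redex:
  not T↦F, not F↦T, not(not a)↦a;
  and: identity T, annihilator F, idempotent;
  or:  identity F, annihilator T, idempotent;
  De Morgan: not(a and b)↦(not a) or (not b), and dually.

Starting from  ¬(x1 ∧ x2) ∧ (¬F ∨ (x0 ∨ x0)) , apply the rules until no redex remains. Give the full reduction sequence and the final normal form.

Answer: normal form = ¬x1 ∨ ¬x2  (in 4 steps)

Derivation:
  start: ¬(x1 ∧ x2) ∧ (¬F ∨ (x0 ∨ x0))
  [1] (¬x1 ∨ ¬x2) ∧ (¬F ∨ (x0 ∨ x0))
  [2] (¬x1 ∨ ¬x2) ∧ (T ∨ (x0 ∨ x0))
  [3] (¬x1 ∨ ¬x2) ∧ T
  [4] ¬x1 ∨ ¬x2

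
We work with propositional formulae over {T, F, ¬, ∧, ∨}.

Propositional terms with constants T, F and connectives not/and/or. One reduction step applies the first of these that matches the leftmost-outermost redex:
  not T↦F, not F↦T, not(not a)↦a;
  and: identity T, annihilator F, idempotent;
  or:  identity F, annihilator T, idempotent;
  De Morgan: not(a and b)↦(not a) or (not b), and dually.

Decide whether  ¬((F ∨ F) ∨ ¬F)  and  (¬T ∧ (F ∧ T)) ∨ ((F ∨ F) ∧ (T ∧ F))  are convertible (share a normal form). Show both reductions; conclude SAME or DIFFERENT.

Term A:
  start: ¬((F ∨ F) ∨ ¬F)
  [1] ¬(F ∨ F) ∧ ¬¬F
  [2] (¬F ∧ ¬F) ∧ ¬¬F
  [3] ¬F ∧ ¬¬F
  [4] T ∧ ¬¬F
  [5] ¬¬F
  [6] F

Term B:
  start: (¬T ∧ (F ∧ T)) ∨ ((F ∨ F) ∧ (T ∧ F))
  [1] (F ∧ (F ∧ T)) ∨ ((F ∨ F) ∧ (T ∧ F))
  [2] F ∨ ((F ∨ F) ∧ (T ∧ F))
  [3] (F ∨ F) ∧ (T ∧ F)
  [4] F ∧ (T ∧ F)
  [5] F

Answer: SAME — A ⇓ F, B ⇓ F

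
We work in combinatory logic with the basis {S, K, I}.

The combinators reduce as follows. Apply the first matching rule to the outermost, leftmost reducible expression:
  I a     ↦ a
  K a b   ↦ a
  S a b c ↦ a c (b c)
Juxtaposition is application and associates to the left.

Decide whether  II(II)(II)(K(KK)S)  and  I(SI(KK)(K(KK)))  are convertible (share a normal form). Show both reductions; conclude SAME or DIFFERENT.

Term A:
  start: II(II)(II)(K(KK)S)
  step 1: I(II)(II)(K(KK)S)
  step 2: II(II)(K(KK)S)
  step 3: I(II)(K(KK)S)
  step 4: II(K(KK)S)
  step 5: I(K(KK)S)
  step 6: K(KK)S
  step 7: KK

Term B:
  start: I(SI(KK)(K(KK)))
  step 1: SI(KK)(K(KK))
  step 2: I(K(KK))(KK(K(KK)))
  step 3: K(KK)(KK(K(KK)))
  step 4: KK

Answer: SAME — A ⇓ KK, B ⇓ KK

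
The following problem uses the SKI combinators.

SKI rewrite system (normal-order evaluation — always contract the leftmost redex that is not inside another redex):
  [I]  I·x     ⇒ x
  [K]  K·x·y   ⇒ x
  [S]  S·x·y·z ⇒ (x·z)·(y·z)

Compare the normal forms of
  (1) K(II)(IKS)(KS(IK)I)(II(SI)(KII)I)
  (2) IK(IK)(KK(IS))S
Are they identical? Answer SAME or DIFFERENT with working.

Term A:
  start: K(II)(IKS)(KS(IK)I)(II(SI)(KII)I)
  →1  II(KS(IK)I)(II(SI)(KII)I)
  →2  I(KS(IK)I)(II(SI)(KII)I)
  →3  KS(IK)I(II(SI)(KII)I)
  →4  SI(II(SI)(KII)I)
  →5  SI(I(SI)(KII)I)
  →6  SI(SI(KII)I)
  →7  SI(II(KIII))
  →8  SI(I(KIII))
  →9  SI(KIII)
  →10  SI(II)
  →11  SII

Term B:
  start: IK(IK)(KK(IS))S
  →1  K(IK)(KK(IS))S
  →2  IKS
  →3  KS

Answer: DIFFERENT — A ⇓ SII, B ⇓ KS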